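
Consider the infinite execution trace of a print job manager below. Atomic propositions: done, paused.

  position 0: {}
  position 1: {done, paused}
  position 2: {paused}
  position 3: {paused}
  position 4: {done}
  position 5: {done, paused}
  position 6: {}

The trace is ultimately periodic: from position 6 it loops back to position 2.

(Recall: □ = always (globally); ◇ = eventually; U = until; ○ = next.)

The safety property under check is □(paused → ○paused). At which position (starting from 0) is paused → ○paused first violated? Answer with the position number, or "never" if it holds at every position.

Check paused → ○paused at each position in order: 0 ✓, 1 ✓, 2 ✓.
At position 3 the labels are {paused} and the next position 4 has {done}, so paused → ○paused is false there. This is the first violation.

3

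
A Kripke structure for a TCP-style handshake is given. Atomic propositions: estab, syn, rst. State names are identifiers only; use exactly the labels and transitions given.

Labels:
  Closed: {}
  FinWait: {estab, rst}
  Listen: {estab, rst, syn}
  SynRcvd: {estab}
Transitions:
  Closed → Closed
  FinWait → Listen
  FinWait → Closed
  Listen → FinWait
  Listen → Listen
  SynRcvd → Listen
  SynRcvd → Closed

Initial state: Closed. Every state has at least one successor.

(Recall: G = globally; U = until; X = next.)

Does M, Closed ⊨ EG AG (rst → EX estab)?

States satisfying AG (rst → EX estab): {Closed, FinWait, Listen, SynRcvd}.
States satisfying EG AG (rst → EX estab): {Closed, FinWait, Listen, SynRcvd}.
Closed ∈ Sat(EG AG (rst → EX estab)).

Holds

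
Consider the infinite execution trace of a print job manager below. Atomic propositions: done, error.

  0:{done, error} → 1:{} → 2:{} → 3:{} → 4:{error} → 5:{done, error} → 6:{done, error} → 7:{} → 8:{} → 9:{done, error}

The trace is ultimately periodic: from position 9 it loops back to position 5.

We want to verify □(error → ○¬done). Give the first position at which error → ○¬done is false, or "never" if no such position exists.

4

Check error → ○¬done at each position in order: 0 ✓, 1 ✓, 2 ✓, 3 ✓.
At position 4 the labels are {error} and the next position 5 has {done, error}, so error → ○¬done is false there. This is the first violation.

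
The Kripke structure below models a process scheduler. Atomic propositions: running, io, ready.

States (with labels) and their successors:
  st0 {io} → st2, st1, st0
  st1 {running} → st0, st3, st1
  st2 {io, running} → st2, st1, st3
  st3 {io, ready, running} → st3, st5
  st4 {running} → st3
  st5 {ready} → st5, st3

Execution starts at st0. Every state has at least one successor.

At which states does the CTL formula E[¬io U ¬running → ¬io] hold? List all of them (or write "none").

States satisfying ¬io: {st1, st4, st5}.
States satisfying ¬running → ¬io: {st1, st2, st3, st4, st5}.
States satisfying E[¬io U ¬running → ¬io]: {st1, st2, st3, st4, st5}.

{st1, st2, st3, st4, st5}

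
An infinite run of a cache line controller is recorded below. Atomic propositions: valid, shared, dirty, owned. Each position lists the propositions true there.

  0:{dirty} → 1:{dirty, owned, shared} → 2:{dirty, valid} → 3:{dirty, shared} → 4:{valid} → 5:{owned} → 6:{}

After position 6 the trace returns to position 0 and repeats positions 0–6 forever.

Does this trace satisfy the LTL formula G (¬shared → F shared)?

¬shared → F shared holds at every position 0..6, and those are all positions ever visited, so G (¬shared → F shared) holds.
Positions where ¬shared holds: 0, 2, 4, 5, 6.
Check F shared at each: 0→ok, 2→ok, 4→ok, 5→ok, 6→ok.

Yes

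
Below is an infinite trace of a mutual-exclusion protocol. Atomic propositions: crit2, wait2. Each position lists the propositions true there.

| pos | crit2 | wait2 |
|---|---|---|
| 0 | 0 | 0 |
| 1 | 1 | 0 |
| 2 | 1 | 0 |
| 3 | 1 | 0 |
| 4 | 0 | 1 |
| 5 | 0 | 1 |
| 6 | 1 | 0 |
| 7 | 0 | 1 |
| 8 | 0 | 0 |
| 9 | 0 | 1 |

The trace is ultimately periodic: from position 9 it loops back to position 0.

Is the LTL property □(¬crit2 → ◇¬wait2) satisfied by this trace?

Satisfied

¬crit2 → ◇¬wait2 holds at every position 0..9, and those are all positions ever visited, so □(¬crit2 → ◇¬wait2) holds.
Positions where ¬crit2 holds: 0, 4, 5, 7, 8, 9.
Check ◇¬wait2 at each: 0→ok, 4→ok, 5→ok, 7→ok, 8→ok, 9→ok.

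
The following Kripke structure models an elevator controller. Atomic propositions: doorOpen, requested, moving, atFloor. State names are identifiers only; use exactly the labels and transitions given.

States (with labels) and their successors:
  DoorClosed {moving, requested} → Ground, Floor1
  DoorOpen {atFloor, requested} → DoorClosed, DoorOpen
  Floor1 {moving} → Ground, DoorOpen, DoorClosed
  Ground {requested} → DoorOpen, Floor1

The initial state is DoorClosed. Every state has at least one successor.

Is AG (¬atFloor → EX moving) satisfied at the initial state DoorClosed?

States satisfying ¬atFloor → EX moving: {DoorClosed, DoorOpen, Floor1, Ground}.
States satisfying AG (¬atFloor → EX moving): {DoorClosed, DoorOpen, Floor1, Ground}.
Every state reachable from DoorClosed satisfies ¬atFloor → EX moving.
DoorClosed ∈ Sat(AG (¬atFloor → EX moving)).

Holds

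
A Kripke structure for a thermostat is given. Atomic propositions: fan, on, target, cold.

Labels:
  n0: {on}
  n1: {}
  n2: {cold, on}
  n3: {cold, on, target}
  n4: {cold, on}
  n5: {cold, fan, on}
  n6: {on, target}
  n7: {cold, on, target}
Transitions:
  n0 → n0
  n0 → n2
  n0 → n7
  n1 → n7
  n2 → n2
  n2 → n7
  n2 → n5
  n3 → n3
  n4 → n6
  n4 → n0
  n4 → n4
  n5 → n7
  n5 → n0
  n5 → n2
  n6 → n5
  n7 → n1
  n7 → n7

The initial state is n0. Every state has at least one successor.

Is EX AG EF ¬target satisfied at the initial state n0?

States satisfying AG EF ¬target: {n0, n1, n2, n4, n5, n6, n7}.
States satisfying EX AG EF ¬target: {n0, n1, n2, n4, n5, n6, n7}.
n0 ∈ Sat(EX AG EF ¬target).

Holds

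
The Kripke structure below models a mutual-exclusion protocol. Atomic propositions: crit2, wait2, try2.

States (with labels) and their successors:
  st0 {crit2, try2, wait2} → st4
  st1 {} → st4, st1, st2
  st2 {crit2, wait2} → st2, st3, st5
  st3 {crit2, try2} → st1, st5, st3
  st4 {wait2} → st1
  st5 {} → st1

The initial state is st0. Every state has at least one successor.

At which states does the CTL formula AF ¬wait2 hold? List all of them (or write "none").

States satisfying ¬wait2: {st1, st3, st5}.
States satisfying AF ¬wait2: {st0, st1, st3, st4, st5}.

{st0, st1, st3, st4, st5}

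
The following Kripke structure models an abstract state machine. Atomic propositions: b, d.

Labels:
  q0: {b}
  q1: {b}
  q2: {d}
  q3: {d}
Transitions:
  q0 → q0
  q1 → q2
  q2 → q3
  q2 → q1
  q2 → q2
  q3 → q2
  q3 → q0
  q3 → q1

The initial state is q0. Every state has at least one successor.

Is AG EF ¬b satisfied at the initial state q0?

States satisfying EF ¬b: {q1, q2, q3}.
States satisfying AG EF ¬b: ∅.
q0 is reachable from q0 and violates EF ¬b, so AG fails at q0.
q0 ∉ Sat(AG EF ¬b).

Does not hold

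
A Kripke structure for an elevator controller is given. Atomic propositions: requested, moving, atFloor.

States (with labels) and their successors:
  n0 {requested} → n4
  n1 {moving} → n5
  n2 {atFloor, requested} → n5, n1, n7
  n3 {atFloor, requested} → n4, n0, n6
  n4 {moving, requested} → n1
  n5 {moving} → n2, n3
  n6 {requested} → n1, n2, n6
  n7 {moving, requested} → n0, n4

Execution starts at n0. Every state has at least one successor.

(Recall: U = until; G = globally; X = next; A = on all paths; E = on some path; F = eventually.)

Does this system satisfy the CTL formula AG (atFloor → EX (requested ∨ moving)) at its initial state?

States satisfying atFloor → EX (requested ∨ moving): {n0, n1, n2, n3, n4, n5, n6, n7}.
States satisfying AG (atFloor → EX (requested ∨ moving)): {n0, n1, n2, n3, n4, n5, n6, n7}.
Every state reachable from n0 satisfies atFloor → EX (requested ∨ moving).
n0 ∈ Sat(AG (atFloor → EX (requested ∨ moving))).

Yes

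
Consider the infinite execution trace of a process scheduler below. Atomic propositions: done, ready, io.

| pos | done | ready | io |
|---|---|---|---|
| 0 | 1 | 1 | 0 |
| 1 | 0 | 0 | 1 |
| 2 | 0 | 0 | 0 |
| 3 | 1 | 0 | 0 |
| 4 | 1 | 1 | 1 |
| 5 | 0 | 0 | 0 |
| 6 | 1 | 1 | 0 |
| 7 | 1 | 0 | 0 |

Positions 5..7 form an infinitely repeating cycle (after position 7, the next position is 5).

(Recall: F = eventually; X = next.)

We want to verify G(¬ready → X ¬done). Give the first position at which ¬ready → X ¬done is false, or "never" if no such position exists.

2

Check ¬ready → X ¬done at each position in order: 0 ✓, 1 ✓.
At position 2 the labels are {} and the next position 3 has {done}, so ¬ready → X ¬done is false there. This is the first violation.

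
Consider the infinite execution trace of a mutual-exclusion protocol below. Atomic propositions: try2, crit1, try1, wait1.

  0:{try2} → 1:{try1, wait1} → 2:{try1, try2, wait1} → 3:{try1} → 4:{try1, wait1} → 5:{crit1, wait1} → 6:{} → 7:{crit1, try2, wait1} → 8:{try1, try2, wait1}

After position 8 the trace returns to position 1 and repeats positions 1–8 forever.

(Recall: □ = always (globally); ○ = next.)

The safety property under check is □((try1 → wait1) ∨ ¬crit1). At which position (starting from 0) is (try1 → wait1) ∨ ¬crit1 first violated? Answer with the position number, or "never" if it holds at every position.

(try1 → wait1) ∨ ¬crit1 holds at every position 0..8, and those are all the positions the trace ever visits, so the invariant □((try1 → wait1) ∨ ¬crit1) is never violated.

never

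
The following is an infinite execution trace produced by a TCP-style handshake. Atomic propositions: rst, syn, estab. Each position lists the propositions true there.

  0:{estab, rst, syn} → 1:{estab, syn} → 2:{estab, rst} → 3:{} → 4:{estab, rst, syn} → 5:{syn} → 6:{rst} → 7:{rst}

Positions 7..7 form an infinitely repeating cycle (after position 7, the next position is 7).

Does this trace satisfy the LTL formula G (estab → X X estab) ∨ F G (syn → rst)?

Holds

estab → X X estab must hold at every position from 0 onward. It fails at position 1, so G (estab → X X estab) is false.
Positions where estab holds: 0, 1, 2, 4.
Check X X estab at each: 0→ok, 1→fails, 2→ok, 4→fails.
G (syn → rst) holds at position 6, which is reachable from 0, so F G (syn → rst) holds.
At position 0: G (estab → X X estab) is false; F G (syn → rst) is true; so G (estab → X X estab) ∨ F G (syn → rst) is true.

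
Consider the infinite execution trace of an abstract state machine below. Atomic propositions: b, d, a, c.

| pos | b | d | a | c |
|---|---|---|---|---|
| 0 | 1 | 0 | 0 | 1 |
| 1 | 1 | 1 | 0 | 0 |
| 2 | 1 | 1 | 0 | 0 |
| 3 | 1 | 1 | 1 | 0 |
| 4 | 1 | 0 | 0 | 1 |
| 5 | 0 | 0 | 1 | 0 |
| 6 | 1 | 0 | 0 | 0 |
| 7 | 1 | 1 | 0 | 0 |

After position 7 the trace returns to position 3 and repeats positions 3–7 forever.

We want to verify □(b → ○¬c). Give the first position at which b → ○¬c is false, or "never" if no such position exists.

3

Check b → ○¬c at each position in order: 0 ✓, 1 ✓, 2 ✓.
At position 3 the labels are {a, b, d} and the next position 4 has {b, c}, so b → ○¬c is false there. This is the first violation.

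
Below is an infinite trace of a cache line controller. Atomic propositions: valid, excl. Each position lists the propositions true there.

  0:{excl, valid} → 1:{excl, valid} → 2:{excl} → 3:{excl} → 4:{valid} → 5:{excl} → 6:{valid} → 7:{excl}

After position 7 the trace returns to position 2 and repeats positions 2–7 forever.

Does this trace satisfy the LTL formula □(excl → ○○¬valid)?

excl → ○○¬valid must hold at every position from 0 onward. It fails at position 2, so □(excl → ○○¬valid) is false.
Positions where excl holds: 0, 1, 2, 3, 5, 7.
Check ○○¬valid at each: 0→ok, 1→ok, 2→fails, 3→ok, 5→ok, 7→ok.

Violated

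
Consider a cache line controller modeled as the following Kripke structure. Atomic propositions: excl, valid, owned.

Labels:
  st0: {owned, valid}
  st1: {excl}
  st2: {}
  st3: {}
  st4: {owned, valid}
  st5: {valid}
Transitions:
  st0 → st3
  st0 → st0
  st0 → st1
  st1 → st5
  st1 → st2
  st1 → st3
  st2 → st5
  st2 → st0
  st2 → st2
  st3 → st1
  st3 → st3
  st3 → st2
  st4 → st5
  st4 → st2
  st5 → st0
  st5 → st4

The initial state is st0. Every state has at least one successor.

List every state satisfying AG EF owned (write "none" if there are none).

States satisfying EF owned: {st0, st1, st2, st3, st4, st5}.
States satisfying AG EF owned: {st0, st1, st2, st3, st4, st5}.

{st0, st1, st2, st3, st4, st5}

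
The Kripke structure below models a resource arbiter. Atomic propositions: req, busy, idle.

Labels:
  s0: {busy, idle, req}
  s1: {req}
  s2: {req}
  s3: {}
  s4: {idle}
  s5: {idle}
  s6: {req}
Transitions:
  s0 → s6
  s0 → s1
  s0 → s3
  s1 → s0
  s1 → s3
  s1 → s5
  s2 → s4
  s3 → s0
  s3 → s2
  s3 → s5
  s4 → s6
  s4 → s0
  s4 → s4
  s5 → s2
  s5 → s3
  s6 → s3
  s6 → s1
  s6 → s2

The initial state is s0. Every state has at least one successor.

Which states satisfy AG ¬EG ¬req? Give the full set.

none

States satisfying ¬EG ¬req: {s0, s1, s2, s6}.
States satisfying AG ¬EG ¬req: ∅.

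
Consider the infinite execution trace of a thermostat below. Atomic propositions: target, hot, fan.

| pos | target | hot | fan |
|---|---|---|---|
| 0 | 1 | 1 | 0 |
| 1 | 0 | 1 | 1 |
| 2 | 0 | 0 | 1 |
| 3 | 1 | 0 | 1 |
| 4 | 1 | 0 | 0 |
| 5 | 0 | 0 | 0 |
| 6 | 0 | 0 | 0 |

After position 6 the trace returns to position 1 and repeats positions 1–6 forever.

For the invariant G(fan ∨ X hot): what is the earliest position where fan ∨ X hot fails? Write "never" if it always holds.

Check fan ∨ X hot at each position in order: 0 ✓, 1 ✓, 2 ✓, 3 ✓.
At position 4 the labels are {target} and the next position 5 has {}, so fan ∨ X hot is false there. This is the first violation.

4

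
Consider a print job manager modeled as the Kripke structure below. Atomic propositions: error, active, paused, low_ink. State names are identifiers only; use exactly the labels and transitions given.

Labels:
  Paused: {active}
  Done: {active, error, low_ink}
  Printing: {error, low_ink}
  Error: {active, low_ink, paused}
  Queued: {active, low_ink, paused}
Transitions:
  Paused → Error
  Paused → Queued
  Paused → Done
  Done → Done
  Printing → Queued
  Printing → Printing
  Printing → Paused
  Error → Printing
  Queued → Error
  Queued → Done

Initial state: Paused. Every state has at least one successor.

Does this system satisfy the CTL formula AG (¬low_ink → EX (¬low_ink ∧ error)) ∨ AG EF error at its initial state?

States satisfying ¬low_ink → EX (¬low_ink ∧ error): {Done, Printing, Error, Queued}.
States satisfying AG (¬low_ink → EX (¬low_ink ∧ error)): {Done}.
States satisfying EF error: {Paused, Done, Printing, Error, Queued}.
States satisfying AG EF error: {Paused, Done, Printing, Error, Queued}.
States satisfying AG (¬low_ink → EX (¬low_ink ∧ error)) ∨ AG EF error: {Paused, Done, Printing, Error, Queued}.
Paused ∈ Sat(AG (¬low_ink → EX (¬low_ink ∧ error)) ∨ AG EF error).

Yes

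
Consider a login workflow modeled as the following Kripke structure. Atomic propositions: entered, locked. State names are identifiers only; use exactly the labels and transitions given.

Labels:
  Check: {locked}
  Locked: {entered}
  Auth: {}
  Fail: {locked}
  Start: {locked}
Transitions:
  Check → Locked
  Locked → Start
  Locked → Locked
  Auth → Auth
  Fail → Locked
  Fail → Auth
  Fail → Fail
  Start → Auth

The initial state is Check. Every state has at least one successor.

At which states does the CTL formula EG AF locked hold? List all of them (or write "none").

{Fail}

States satisfying AF locked: {Check, Fail, Start}.
States satisfying EG AF locked: {Fail}.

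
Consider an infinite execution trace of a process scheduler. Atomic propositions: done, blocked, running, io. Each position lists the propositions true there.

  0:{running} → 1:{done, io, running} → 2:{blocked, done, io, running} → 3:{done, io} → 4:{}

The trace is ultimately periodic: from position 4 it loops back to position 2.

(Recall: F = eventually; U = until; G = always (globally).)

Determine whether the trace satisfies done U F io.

Yes

Walking from position 0: F io first holds at position 0, and done holds at every earlier position along the way, so done U F io holds.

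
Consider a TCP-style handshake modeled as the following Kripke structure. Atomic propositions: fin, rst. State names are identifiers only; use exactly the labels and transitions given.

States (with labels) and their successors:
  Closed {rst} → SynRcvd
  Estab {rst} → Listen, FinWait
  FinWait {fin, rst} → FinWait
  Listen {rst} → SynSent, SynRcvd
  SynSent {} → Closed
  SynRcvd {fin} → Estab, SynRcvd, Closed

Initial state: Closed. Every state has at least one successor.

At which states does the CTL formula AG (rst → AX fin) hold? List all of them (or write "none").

{FinWait}

States satisfying rst → AX fin: {Closed, FinWait, SynSent, SynRcvd}.
States satisfying AG (rst → AX fin): {FinWait}.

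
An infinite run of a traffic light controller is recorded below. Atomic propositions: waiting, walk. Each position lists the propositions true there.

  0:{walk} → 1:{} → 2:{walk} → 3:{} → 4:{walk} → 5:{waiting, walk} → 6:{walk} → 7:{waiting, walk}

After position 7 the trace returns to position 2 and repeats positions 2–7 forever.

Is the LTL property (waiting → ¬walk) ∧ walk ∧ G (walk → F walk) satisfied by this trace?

Holds

walk → F walk holds at every position 0..7, and those are all positions ever visited, so G (walk → F walk) holds.
Positions where walk holds: 0, 2, 4, 5, 6, 7.
Check F walk at each: 0→ok, 2→ok, 4→ok, 5→ok, 6→ok, 7→ok.
At position 0: (waiting → ¬walk) ∧ walk is true; G (walk → F walk) is true; so (waiting → ¬walk) ∧ walk ∧ G (walk → F walk) is true.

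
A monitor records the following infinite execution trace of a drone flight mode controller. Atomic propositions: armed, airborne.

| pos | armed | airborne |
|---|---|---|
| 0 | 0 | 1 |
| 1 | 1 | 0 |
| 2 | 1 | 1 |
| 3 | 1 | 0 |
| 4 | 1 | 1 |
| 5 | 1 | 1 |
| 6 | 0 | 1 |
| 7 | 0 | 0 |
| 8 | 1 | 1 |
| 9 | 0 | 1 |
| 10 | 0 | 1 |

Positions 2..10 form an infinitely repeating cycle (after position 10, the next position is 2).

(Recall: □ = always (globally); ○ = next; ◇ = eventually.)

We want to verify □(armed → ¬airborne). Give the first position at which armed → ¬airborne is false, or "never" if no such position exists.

Check armed → ¬airborne at each position in order: 0 ✓, 1 ✓.
At position 2 the labels are {airborne, armed}, so armed → ¬airborne is false there. This is the first violation.

2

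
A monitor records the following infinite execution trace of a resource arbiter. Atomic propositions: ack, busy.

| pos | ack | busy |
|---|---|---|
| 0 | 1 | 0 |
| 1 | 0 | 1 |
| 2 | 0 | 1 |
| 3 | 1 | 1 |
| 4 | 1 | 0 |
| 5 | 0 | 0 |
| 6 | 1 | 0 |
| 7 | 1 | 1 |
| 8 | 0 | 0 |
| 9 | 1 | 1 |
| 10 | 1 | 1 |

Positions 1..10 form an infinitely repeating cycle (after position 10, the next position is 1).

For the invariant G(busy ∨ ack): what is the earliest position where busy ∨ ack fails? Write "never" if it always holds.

Check busy ∨ ack at each position in order: 0 ✓, 1 ✓, 2 ✓, 3 ✓, 4 ✓.
At position 5 the labels are {}, so busy ∨ ack is false there. This is the first violation.

5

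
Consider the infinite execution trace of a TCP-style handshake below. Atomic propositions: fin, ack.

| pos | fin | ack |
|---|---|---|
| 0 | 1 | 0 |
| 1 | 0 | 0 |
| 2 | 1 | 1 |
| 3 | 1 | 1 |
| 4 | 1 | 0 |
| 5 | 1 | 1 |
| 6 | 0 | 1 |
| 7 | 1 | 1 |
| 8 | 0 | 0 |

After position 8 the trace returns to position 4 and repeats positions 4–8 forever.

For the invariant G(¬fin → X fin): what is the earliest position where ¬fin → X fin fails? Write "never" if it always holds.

never

¬fin → X fin holds at every position 0..8, and those are all the positions the trace ever visits, so the invariant G(¬fin → X fin) is never violated.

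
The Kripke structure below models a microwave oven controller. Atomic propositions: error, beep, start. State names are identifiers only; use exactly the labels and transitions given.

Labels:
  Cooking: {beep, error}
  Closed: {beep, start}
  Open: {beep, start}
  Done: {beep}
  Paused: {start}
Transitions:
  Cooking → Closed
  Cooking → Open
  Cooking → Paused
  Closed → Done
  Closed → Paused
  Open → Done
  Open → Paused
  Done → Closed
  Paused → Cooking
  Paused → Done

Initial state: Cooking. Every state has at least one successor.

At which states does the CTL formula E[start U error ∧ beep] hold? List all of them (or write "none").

States satisfying start: {Closed, Open, Paused}.
States satisfying error ∧ beep: {Cooking}.
States satisfying E[start U error ∧ beep]: {Cooking, Closed, Open, Paused}.

{Cooking, Closed, Open, Paused}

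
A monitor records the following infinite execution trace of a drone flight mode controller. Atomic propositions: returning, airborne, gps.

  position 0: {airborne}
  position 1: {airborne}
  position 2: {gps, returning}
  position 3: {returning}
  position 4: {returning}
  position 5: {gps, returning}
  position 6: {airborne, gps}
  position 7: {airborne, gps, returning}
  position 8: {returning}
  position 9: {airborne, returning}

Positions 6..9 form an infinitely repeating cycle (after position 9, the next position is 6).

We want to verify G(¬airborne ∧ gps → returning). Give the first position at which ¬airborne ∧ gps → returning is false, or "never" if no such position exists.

never

¬airborne ∧ gps → returning holds at every position 0..9, and those are all the positions the trace ever visits, so the invariant G(¬airborne ∧ gps → returning) is never violated.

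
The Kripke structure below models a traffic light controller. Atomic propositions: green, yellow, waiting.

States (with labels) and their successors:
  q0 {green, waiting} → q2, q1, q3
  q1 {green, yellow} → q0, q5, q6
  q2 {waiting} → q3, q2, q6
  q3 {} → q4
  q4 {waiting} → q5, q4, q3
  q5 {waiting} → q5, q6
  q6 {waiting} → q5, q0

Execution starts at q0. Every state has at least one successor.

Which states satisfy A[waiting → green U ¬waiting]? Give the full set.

States satisfying waiting → green: {q0, q1, q3}.
States satisfying ¬waiting: {q1, q3}.
States satisfying A[waiting → green U ¬waiting]: {q1, q3}.

{q1, q3}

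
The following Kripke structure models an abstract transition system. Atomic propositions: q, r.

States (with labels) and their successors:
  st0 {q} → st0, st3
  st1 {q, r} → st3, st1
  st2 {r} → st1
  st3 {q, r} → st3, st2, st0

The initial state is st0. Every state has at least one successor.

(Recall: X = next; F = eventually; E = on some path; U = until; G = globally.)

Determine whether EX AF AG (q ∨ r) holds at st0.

Satisfied

States satisfying AF AG (q ∨ r): {st0, st1, st2, st3}.
States satisfying EX AF AG (q ∨ r): {st0, st1, st2, st3}.
st0 ∈ Sat(EX AF AG (q ∨ r)).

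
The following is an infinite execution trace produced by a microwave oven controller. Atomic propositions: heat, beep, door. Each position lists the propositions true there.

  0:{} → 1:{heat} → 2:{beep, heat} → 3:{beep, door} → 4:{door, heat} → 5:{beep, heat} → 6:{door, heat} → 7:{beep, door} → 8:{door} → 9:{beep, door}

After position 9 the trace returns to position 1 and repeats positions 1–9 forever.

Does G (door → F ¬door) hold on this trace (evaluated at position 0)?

door → F ¬door holds at every position 0..9, and those are all positions ever visited, so G (door → F ¬door) holds.
Positions where door holds: 3, 4, 6, 7, 8, 9.
Check F ¬door at each: 3→ok, 4→ok, 6→ok, 7→ok, 8→ok, 9→ok.

Yes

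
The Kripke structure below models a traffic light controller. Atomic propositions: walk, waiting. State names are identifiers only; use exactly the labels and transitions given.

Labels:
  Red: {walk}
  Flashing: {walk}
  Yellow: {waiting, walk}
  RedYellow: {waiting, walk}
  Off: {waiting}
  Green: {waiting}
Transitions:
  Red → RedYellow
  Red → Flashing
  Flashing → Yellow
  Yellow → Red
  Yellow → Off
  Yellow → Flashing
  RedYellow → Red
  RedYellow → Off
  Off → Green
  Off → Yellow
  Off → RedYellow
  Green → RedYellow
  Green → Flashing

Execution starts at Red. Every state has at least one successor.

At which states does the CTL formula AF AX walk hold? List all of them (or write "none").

States satisfying AX walk: {Red, Flashing, Green}.
States satisfying AF AX walk: {Red, Flashing, Green}.

{Red, Flashing, Green}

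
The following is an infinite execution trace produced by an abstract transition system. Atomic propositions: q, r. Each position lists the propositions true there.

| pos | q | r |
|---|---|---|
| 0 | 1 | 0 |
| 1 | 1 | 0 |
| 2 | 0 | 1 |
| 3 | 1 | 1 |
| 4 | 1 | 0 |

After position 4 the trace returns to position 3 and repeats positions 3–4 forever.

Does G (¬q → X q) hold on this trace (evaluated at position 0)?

Yes

¬q → X q holds at every position 0..4, and those are all positions ever visited, so G (¬q → X q) holds.
Positions where ¬q holds: 2.
Check X q at each: 2→ok.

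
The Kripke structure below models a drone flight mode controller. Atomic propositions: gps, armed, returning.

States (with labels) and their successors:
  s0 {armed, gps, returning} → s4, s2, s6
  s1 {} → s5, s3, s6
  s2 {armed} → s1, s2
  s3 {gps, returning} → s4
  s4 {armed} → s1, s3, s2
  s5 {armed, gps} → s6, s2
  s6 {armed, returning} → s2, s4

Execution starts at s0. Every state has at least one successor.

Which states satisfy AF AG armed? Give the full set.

none

States satisfying AG armed: ∅.
States satisfying AF AG armed: ∅.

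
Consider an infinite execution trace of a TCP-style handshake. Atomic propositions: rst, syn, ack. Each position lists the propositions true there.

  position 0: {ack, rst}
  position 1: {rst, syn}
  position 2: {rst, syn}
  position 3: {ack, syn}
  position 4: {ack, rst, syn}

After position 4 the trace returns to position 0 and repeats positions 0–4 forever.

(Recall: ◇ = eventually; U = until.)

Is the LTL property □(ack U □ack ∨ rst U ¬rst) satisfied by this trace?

Yes

ack U □ack ∨ rst U ¬rst holds at every position 0..4, and those are all positions ever visited, so □(ack U □ack ∨ rst U ¬rst) holds.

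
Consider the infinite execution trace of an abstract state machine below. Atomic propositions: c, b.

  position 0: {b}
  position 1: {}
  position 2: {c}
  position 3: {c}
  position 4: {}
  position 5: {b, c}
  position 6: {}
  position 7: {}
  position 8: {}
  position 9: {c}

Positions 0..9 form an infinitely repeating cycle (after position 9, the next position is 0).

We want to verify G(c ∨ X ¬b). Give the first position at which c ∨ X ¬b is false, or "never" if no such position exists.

4

Check c ∨ X ¬b at each position in order: 0 ✓, 1 ✓, 2 ✓, 3 ✓.
At position 4 the labels are {} and the next position 5 has {b, c}, so c ∨ X ¬b is false there. This is the first violation.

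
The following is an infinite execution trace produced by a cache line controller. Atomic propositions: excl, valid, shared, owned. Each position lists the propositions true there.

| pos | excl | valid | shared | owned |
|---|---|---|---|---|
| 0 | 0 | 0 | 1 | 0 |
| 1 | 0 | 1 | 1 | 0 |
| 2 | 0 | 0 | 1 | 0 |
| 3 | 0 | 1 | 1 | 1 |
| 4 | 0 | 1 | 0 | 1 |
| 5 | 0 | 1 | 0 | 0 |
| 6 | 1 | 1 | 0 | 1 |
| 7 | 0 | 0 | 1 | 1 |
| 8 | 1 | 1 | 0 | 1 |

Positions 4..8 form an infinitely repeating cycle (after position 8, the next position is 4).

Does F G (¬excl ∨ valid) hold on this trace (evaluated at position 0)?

Yes

G (¬excl ∨ valid) holds at position 0, which is reachable from 0, so F G (¬excl ∨ valid) holds.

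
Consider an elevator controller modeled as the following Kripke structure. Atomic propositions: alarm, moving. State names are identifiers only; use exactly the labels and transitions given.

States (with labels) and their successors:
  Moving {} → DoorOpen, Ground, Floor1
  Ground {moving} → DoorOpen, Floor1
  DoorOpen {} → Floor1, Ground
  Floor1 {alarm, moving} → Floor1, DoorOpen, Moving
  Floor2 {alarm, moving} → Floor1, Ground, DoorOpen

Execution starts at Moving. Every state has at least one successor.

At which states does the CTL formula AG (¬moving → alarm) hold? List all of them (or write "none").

none

States satisfying ¬moving → alarm: {Ground, Floor1, Floor2}.
States satisfying AG (¬moving → alarm): ∅.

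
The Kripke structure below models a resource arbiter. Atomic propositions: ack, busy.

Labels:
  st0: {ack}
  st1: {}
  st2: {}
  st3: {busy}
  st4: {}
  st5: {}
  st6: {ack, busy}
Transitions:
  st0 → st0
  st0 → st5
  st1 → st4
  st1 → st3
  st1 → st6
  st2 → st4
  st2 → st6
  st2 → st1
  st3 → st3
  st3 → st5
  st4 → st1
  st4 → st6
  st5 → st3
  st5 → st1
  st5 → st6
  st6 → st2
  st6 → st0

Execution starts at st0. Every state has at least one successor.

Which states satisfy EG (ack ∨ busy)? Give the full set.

States satisfying ack ∨ busy: {st0, st3, st6}.
States satisfying EG (ack ∨ busy): {st0, st3, st6}.

{st0, st3, st6}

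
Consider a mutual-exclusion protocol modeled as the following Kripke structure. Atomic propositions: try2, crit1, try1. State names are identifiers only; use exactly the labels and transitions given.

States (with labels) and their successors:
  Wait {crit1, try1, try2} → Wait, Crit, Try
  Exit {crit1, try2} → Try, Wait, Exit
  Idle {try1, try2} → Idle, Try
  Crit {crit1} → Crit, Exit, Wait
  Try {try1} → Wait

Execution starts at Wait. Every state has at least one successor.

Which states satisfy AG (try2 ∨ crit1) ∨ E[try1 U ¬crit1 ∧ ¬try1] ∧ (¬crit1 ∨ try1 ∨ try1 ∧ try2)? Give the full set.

States satisfying try2 ∨ crit1: {Wait, Exit, Idle, Crit}.
States satisfying AG (try2 ∨ crit1): ∅.
States satisfying try1: {Wait, Idle, Try}.
States satisfying ¬crit1 ∧ ¬try1: ∅.
States satisfying E[try1 U ¬crit1 ∧ ¬try1]: ∅.
States satisfying ¬crit1: {Idle, Try}.
States satisfying ¬crit1 ∨ try1: {Wait, Idle, Try}.
States satisfying try1 ∧ try2: {Wait, Idle}.
States satisfying ¬crit1 ∨ try1 ∨ try1 ∧ try2: {Wait, Idle, Try}.
States satisfying AG (try2 ∨ crit1) ∨ E[try1 U ¬crit1 ∧ ¬try1] ∧ (¬crit1 ∨ try1 ∨ try1 ∧ try2): ∅.

none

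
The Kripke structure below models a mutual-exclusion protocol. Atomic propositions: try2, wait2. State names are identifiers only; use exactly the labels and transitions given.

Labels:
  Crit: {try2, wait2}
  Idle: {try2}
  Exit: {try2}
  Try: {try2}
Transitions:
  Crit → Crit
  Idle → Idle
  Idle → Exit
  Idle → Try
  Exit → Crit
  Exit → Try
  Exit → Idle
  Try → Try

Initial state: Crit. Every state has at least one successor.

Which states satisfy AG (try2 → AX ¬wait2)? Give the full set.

States satisfying try2 → AX ¬wait2: {Idle, Try}.
States satisfying AG (try2 → AX ¬wait2): {Try}.

{Try}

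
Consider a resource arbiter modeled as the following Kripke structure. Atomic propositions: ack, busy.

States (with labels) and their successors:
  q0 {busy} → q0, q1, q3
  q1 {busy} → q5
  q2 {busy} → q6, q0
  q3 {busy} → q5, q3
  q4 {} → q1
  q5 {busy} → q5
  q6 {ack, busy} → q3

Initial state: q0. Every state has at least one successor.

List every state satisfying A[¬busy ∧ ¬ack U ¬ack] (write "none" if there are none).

{q0, q1, q2, q3, q4, q5}

States satisfying ¬busy ∧ ¬ack: {q4}.
States satisfying ¬ack: {q0, q1, q2, q3, q4, q5}.
States satisfying A[¬busy ∧ ¬ack U ¬ack]: {q0, q1, q2, q3, q4, q5}.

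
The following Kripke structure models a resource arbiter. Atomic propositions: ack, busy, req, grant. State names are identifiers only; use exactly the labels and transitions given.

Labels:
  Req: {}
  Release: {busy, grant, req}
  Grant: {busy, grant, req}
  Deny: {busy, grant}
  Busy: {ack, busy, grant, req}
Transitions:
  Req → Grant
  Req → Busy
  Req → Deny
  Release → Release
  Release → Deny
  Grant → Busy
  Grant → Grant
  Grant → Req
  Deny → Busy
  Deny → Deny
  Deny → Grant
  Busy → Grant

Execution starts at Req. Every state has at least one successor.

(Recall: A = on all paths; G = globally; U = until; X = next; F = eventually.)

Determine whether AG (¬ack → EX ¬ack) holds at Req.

Yes

States satisfying ¬ack → EX ¬ack: {Req, Release, Grant, Deny, Busy}.
States satisfying AG (¬ack → EX ¬ack): {Req, Release, Grant, Deny, Busy}.
Every state reachable from Req satisfies ¬ack → EX ¬ack.
Req ∈ Sat(AG (¬ack → EX ¬ack)).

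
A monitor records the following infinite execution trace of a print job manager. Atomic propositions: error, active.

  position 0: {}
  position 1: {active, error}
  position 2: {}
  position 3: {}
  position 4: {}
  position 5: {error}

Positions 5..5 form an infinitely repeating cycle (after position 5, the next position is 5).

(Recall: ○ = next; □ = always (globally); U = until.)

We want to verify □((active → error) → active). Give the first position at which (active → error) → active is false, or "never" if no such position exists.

0

At position 0 the labels are {}, so (active → error) → active is false there. This is the first violation.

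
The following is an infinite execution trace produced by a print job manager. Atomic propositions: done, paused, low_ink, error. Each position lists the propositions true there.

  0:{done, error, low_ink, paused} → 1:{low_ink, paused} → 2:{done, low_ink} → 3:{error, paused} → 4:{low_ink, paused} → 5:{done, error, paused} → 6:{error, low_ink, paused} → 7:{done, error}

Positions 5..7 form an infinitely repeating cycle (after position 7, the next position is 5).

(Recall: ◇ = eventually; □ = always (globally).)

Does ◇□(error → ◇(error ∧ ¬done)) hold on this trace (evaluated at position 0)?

Holds

□(error → ◇(error ∧ ¬done)) holds at position 0, which is reachable from 0, so ◇□(error → ◇(error ∧ ¬done)) holds.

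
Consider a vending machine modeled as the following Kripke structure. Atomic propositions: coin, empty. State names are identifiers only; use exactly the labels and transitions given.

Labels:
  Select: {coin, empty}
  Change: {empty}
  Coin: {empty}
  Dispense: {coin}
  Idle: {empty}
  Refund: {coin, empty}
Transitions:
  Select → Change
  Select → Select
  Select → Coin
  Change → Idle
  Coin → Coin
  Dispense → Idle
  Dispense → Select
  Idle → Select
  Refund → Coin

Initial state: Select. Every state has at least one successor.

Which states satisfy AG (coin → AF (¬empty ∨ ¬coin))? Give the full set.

{Coin, Refund}

States satisfying coin → AF (¬empty ∨ ¬coin): {Change, Coin, Dispense, Idle, Refund}.
States satisfying AG (coin → AF (¬empty ∨ ¬coin)): {Coin, Refund}.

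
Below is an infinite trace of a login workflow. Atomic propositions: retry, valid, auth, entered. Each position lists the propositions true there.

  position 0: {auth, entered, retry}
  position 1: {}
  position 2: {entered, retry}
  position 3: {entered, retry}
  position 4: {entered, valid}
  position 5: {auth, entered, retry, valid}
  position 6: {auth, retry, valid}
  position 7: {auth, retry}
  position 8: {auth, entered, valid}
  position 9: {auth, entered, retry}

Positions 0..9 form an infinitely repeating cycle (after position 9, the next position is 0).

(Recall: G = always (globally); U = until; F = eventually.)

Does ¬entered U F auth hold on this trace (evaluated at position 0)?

Satisfied

Walking from position 0: F auth first holds at position 0, and ¬entered holds at every earlier position along the way, so ¬entered U F auth holds.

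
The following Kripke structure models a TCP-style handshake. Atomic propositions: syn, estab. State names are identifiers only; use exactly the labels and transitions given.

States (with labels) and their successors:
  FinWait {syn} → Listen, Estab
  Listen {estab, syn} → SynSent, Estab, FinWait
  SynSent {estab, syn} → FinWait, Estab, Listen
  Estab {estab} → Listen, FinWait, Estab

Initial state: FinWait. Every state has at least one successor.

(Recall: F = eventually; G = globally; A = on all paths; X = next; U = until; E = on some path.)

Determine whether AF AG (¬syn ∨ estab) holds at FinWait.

States satisfying AG (¬syn ∨ estab): ∅.
States satisfying AF AG (¬syn ∨ estab): ∅.
There is a path from FinWait along which AG (¬syn ∨ estab) never holds.
FinWait ∉ Sat(AF AG (¬syn ∨ estab)).

Violated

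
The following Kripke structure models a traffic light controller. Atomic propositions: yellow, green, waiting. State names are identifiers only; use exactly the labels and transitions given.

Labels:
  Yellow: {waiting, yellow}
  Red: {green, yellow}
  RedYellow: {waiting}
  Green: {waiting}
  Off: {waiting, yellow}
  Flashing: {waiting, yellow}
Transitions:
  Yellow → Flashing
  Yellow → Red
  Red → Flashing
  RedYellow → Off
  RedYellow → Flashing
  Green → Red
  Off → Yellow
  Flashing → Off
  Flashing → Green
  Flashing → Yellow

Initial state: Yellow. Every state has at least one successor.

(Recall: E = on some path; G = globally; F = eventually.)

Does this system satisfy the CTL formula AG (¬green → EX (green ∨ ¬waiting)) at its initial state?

States satisfying ¬green → EX (green ∨ ¬waiting): {Yellow, Red, Green}.
States satisfying AG (¬green → EX (green ∨ ¬waiting)): ∅.
Flashing is reachable from Yellow and violates ¬green → EX (green ∨ ¬waiting), so AG fails at Yellow.
Yellow ∉ Sat(AG (¬green → EX (green ∨ ¬waiting))).

Does not hold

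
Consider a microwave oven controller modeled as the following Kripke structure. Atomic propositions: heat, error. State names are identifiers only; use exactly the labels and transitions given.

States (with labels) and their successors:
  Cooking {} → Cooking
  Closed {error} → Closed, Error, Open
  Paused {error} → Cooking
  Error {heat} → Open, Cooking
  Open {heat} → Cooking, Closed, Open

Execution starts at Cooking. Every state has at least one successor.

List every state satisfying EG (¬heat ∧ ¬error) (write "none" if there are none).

{Cooking}

States satisfying ¬heat ∧ ¬error: {Cooking}.
States satisfying EG (¬heat ∧ ¬error): {Cooking}.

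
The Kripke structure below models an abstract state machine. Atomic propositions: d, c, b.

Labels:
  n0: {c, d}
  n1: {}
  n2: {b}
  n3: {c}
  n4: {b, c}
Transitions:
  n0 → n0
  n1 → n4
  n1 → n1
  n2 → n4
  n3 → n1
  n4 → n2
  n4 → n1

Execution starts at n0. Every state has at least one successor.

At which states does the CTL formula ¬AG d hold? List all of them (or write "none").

States satisfying d: {n0}.
States satisfying AG d: {n0}.
States satisfying ¬AG d: {n1, n2, n3, n4}.

{n1, n2, n3, n4}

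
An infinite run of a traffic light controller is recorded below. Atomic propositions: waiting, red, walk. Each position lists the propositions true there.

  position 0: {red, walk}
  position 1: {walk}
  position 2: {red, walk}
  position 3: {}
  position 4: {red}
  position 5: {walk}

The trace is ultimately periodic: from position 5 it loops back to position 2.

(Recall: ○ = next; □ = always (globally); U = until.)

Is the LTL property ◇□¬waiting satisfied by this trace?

Holds

□¬waiting holds at position 0, which is reachable from 0, so ◇□¬waiting holds.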